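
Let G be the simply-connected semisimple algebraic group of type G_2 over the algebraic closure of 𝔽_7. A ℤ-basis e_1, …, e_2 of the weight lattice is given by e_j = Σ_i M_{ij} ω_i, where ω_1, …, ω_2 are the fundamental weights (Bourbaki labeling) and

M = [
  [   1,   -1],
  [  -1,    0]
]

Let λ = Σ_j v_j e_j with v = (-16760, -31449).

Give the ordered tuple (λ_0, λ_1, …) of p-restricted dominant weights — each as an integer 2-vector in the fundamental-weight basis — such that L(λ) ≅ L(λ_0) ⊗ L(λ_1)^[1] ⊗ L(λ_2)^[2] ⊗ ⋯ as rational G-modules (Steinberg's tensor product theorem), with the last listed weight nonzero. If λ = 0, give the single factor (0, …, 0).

((3, 2), (5, 0), (5, 6), (0, 6), (6, 6))

Converting to the ω-basis (c_i = row i of M dotted with v = (-16760, -31449)):
  c_1 = (1)·(-16760) + (-1)·(-31449) = 14689
  c_2 = (-1)·(-16760) + (0)·(-31449) = 16760
Writing each c_i in base p = 7:
  c_1 = 14689 = 3·7^0 + 5·7^1 + 5·7^2 + 0·7^3 + 6·7^4
  c_2 = 16760 = 2·7^0 + 0·7^1 + 6·7^2 + 6·7^3 + 6·7^4
p-restricted factor λ_0 = (3, 2)
p-restricted factor λ_1 = (5, 0)
p-restricted factor λ_2 = (5, 6)
p-restricted factor λ_3 = (0, 6)
p-restricted factor λ_4 = (6, 6)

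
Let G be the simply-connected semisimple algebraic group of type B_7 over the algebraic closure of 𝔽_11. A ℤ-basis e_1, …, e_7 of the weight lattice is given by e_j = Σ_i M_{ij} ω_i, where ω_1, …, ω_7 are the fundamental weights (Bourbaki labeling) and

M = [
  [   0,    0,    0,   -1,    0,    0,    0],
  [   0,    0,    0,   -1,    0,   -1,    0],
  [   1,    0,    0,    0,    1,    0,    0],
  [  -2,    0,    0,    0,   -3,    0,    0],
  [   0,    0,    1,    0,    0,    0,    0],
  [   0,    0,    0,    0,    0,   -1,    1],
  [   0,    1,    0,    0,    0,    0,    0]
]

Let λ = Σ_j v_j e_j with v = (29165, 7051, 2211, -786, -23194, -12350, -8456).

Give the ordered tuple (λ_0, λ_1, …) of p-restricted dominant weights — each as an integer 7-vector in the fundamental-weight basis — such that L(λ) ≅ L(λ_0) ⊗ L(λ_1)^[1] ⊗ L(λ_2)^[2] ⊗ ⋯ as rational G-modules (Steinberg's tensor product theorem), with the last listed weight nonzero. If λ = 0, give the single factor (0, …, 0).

((5, 2, 9, 10, 0, 0, 0), (5, 6, 3, 10, 3, 2, 3), (6, 9, 5, 4, 7, 10, 3), (0, 9, 4, 8, 1, 2, 5))

In the fundamental-weight basis, λ has coordinates c = M·v (v = (29165, 7051, 2211, -786, -23194, -12350, -8456)):
  c_1 = (0)·(29165) + (0)·(7051) + (0)·(2211) + (-1)·(-786) + (0)·(-23194) + (0)·(-12350) + (0)·(-8456) = 786
  c_2 = (0)·(29165) + (0)·(7051) + (0)·(2211) + (-1)·(-786) + (0)·(-23194) + (-1)·(-12350) + (0)·(-8456) = 13136
  c_3 = (1)·(29165) + (0)·(7051) + (0)·(2211) + (0)·(-786) + (1)·(-23194) + (0)·(-12350) + (0)·(-8456) = 5971
  c_4 = (-2)·(29165) + (0)·(7051) + (0)·(2211) + (0)·(-786) + (-3)·(-23194) + (0)·(-12350) + (0)·(-8456) = 11252
  c_5 = (0)·(29165) + (0)·(7051) + (1)·(2211) + (0)·(-786) + (0)·(-23194) + (0)·(-12350) + (0)·(-8456) = 2211
  c_6 = (0)·(29165) + (0)·(7051) + (0)·(2211) + (0)·(-786) + (0)·(-23194) + (-1)·(-12350) + (1)·(-8456) = 3894
  c_7 = (0)·(29165) + (1)·(7051) + (0)·(2211) + (0)·(-786) + (0)·(-23194) + (0)·(-12350) + (0)·(-8456) = 7051
Base-11 expansion of each c_i:
  c_1 = 786 = 5·11^0 + 5·11^1 + 6·11^2
  c_2 = 13136 = 2·11^0 + 6·11^1 + 9·11^2 + 9·11^3
  c_3 = 5971 = 9·11^0 + 3·11^1 + 5·11^2 + 4·11^3
  c_4 = 11252 = 10·11^0 + 10·11^1 + 4·11^2 + 8·11^3
  c_5 = 2211 = 0·11^0 + 3·11^1 + 7·11^2 + 1·11^3
  c_6 = 3894 = 0·11^0 + 2·11^1 + 10·11^2 + 2·11^3
  c_7 = 7051 = 0·11^0 + 3·11^1 + 3·11^2 + 5·11^3
p-restricted factor λ_0 = (5, 2, 9, 10, 0, 0, 0)
p-restricted factor λ_1 = (5, 6, 3, 10, 3, 2, 3)
p-restricted factor λ_2 = (6, 9, 5, 4, 7, 10, 3)
p-restricted factor λ_3 = (0, 9, 4, 8, 1, 2, 5)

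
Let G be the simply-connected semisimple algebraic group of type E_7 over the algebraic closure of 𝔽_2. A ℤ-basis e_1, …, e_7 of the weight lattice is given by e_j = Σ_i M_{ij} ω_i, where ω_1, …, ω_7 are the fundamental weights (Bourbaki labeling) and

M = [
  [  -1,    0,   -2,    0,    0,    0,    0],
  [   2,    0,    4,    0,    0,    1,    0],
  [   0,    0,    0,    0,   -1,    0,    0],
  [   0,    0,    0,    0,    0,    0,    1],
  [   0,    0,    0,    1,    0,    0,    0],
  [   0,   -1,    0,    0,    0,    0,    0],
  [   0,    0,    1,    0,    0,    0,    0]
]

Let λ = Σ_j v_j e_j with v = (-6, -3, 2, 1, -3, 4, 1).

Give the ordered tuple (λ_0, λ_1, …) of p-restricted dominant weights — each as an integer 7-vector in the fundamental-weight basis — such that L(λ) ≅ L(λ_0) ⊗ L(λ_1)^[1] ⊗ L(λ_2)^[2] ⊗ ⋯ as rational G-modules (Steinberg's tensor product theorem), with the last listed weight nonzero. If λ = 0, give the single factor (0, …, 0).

((0, 0, 1, 1, 1, 1, 0), (1, 0, 1, 0, 0, 1, 1))

Compute c_i = Σ_j M_{ij} v_j with v = (-6, -3, 2, 1, -3, 4, 1):
  c_1 = (-1)·(-6) + (0)·(-3) + (-2)·(2) + (0)·(1) + (0)·(-3) + (0)·(4) + (0)·(1) = 2
  c_2 = (2)·(-6) + (0)·(-3) + (4)·(2) + (0)·(1) + (0)·(-3) + (1)·(4) + (0)·(1) = 0
  c_3 = (0)·(-6) + (0)·(-3) + (0)·(2) + (0)·(1) + (-1)·(-3) + (0)·(4) + (0)·(1) = 3
  c_4 = (0)·(-6) + (0)·(-3) + (0)·(2) + (0)·(1) + (0)·(-3) + (0)·(4) + (1)·(1) = 1
  c_5 = (0)·(-6) + (0)·(-3) + (0)·(2) + (1)·(1) + (0)·(-3) + (0)·(4) + (0)·(1) = 1
  c_6 = (0)·(-6) + (-1)·(-3) + (0)·(2) + (0)·(1) + (0)·(-3) + (0)·(4) + (0)·(1) = 3
  c_7 = (0)·(-6) + (0)·(-3) + (1)·(2) + (0)·(1) + (0)·(-3) + (0)·(4) + (0)·(1) = 2
Expand coordinatewise in base 2:
  c_1 = 2 = 0·2^0 + 1·2^1
  c_2 = 0
  c_3 = 3 = 1·2^0 + 1·2^1
  c_4 = 1 = 1·2^0
  c_5 = 1 = 1·2^0
  c_6 = 3 = 1·2^0 + 1·2^1
  c_7 = 2 = 0·2^0 + 1·2^1
p-restricted factor λ_0 = (0, 0, 1, 1, 1, 1, 0)
p-restricted factor λ_1 = (1, 0, 1, 0, 0, 1, 1)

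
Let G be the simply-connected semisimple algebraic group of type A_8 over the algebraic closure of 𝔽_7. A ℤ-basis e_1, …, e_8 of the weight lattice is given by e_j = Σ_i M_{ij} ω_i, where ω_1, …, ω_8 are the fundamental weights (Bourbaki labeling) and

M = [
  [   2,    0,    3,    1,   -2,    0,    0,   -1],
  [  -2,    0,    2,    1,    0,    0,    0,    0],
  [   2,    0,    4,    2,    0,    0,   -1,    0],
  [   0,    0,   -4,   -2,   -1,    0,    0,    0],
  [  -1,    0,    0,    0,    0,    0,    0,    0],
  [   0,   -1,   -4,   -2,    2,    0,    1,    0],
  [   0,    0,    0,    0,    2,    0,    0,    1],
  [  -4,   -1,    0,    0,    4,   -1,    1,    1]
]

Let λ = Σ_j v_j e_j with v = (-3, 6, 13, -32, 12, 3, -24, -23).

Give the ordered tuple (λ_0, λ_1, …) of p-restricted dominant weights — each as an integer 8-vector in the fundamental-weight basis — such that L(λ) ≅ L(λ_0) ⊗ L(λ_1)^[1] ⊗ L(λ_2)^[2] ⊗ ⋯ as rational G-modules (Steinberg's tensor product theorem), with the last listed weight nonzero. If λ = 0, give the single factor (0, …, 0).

In the fundamental-weight basis, λ has coordinates c = M·v (v = (-3, 6, 13, -32, 12, 3, -24, -23)):
  c_1 = (2)·(-3) + (0)·(6) + (3)·(13) + (1)·(-32) + (-2)·(12) + (0)·(3) + (0)·(-24) + (-1)·(-23) = 0
  c_2 = (-2)·(-3) + (0)·(6) + (2)·(13) + (1)·(-32) + (0)·(12) + (0)·(3) + (0)·(-24) + (0)·(-23) = 0
  c_3 = (2)·(-3) + (0)·(6) + (4)·(13) + (2)·(-32) + (0)·(12) + (0)·(3) + (-1)·(-24) + (0)·(-23) = 6
  c_4 = (0)·(-3) + (0)·(6) + (-4)·(13) + (-2)·(-32) + (-1)·(12) + (0)·(3) + (0)·(-24) + (0)·(-23) = 0
  c_5 = (-1)·(-3) + (0)·(6) + (0)·(13) + (0)·(-32) + (0)·(12) + (0)·(3) + (0)·(-24) + (0)·(-23) = 3
  c_6 = (0)·(-3) + (-1)·(6) + (-4)·(13) + (-2)·(-32) + (2)·(12) + (0)·(3) + (1)·(-24) + (0)·(-23) = 6
  c_7 = (0)·(-3) + (0)·(6) + (0)·(13) + (0)·(-32) + (2)·(12) + (0)·(3) + (0)·(-24) + (1)·(-23) = 1
  c_8 = (-4)·(-3) + (-1)·(6) + (0)·(13) + (0)·(-32) + (4)·(12) + (-1)·(3) + (1)·(-24) + (1)·(-23) = 4
p = 7; digits c_i = Σ_j d_{ij}·7^j, 0 ≤ d_{ij} < 7:
  c_1 = 0
  c_2 = 0
  c_3 = 6 = 6·7^0
  c_4 = 0
  c_5 = 3 = 3·7^0
  c_6 = 6 = 6·7^0
  c_7 = 1 = 1·7^0
  c_8 = 4 = 4·7^0
Factor λ_0 = (0, 0, 6, 0, 3, 6, 1, 4)

((0, 0, 6, 0, 3, 6, 1, 4),)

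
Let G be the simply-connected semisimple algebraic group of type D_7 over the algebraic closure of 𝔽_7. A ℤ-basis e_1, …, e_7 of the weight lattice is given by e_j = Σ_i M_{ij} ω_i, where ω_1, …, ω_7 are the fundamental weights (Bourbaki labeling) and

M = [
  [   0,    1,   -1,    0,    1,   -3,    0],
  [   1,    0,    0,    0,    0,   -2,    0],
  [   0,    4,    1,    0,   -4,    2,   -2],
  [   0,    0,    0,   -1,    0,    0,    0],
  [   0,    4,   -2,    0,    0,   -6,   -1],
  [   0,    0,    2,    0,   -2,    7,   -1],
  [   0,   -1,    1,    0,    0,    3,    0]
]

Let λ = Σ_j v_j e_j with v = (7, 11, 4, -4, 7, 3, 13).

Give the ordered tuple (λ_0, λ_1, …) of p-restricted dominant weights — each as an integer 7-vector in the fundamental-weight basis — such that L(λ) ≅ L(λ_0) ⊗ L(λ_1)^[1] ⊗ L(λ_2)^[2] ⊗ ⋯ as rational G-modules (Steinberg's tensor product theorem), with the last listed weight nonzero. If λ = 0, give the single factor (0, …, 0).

ω-coordinates c = M·v, v = (7, 11, 4, -4, 7, 3, 13):
  c_1 = 0*7 + 1*11 + -1*4 + 0*-4 + 1*7 + -3*3 + 0*13 = 5
  c_2 = 1*7 + 0*11 + 0*4 + 0*-4 + 0*7 + -2*3 + 0*13 = 1
  c_3 = 0*7 + 4*11 + 1*4 + 0*-4 + -4*7 + 2*3 + -2*13 = 0
  c_4 = 0*7 + 0*11 + 0*4 + -1*-4 + 0*7 + 0*3 + 0*13 = 4
  c_5 = 0*7 + 4*11 + -2*4 + 0*-4 + 0*7 + -6*3 + -1*13 = 5
  c_6 = 0*7 + 0*11 + 2*4 + 0*-4 + -2*7 + 7*3 + -1*13 = 2
  c_7 = 0*7 + -1*11 + 1*4 + 0*-4 + 0*7 + 3*3 + 0*13 = 2
Writing each c_i in base p = 7:
  c_1 = 5 = 5·7^0
  c_2 = 1 = 1·7^0
  c_3 = 0
  c_4 = 4 = 4·7^0
  c_5 = 5 = 5·7^0
  c_6 = 2 = 2·7^0
  c_7 = 2 = 2·7^0
Factor λ_0 = (5, 1, 0, 4, 5, 2, 2)

((5, 1, 0, 4, 5, 2, 2),)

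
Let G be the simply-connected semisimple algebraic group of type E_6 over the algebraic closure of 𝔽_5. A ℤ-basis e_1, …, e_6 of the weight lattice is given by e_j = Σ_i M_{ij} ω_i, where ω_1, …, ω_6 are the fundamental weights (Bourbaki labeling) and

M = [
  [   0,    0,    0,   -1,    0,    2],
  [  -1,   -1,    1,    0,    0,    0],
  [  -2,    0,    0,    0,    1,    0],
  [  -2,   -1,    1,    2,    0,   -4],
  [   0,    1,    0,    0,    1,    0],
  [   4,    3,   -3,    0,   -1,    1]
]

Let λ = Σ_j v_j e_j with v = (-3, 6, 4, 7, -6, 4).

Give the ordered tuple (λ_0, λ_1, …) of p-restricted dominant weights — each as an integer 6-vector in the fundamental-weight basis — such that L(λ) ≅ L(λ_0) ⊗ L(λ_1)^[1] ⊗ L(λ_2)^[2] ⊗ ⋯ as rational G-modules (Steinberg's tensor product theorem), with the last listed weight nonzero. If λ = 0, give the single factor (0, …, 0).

((1, 1, 0, 2, 0, 4),)

Change of basis e → ω: c = M·v where v = (-3, 6, 4, 7, -6, 4):
  c_1 = (0)·(-3) + 0·6 + 0·4 + (-1)·(7) + (0)·(-6) + 2·4 = 1
  c_2 = (-1)·(-3) + (-1)·(6) + 1·4 + 0·7 + (0)·(-6) + 0·4 = 1
  c_3 = (-2)·(-3) + 0·6 + 0·4 + 0·7 + (1)·(-6) + 0·4 = 0
  c_4 = (-2)·(-3) + (-1)·(6) + 1·4 + 2·7 + (0)·(-6) + (-4)·(4) = 2
  c_5 = (0)·(-3) + 1·6 + 0·4 + 0·7 + (1)·(-6) + 0·4 = 0
  c_6 = (4)·(-3) + 3·6 + (-3)·(4) + 0·7 + (-1)·(-6) + 1·4 = 4
Expand coordinatewise in base 5:
  c_1 = 1 = 1·5^0
  c_2 = 1 = 1·5^0
  c_3 = 0
  c_4 = 2 = 2·5^0
  c_5 = 0
  c_6 = 4 = 4·5^0
λ_0 = (1, 1, 0, 2, 0, 4)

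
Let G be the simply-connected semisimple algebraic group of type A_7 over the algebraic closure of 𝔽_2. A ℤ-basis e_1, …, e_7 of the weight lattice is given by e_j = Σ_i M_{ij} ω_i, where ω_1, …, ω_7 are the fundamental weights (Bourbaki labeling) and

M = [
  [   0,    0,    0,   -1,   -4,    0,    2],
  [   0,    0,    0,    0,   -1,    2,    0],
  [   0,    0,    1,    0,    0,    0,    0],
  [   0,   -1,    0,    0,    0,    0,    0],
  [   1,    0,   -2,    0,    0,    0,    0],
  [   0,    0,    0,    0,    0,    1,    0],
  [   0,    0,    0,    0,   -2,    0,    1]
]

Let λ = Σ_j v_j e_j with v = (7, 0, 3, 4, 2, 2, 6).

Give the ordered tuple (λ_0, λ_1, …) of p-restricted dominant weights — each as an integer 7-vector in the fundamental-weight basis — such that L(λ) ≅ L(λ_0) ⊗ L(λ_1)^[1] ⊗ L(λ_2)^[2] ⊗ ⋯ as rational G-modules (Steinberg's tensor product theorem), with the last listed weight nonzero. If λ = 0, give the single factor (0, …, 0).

((0, 0, 1, 0, 1, 0, 0), (0, 1, 1, 0, 0, 1, 1))

Compute c_i = Σ_j M_{ij} v_j with v = (7, 0, 3, 4, 2, 2, 6):
  c_1 = 0*7 + 0*0 + 0*3 + -1*4 + -4*2 + 0*2 + 2*6 = 0
  c_2 = 0*7 + 0*0 + 0*3 + 0*4 + -1*2 + 2*2 + 0*6 = 2
  c_3 = 0*7 + 0*0 + 1*3 + 0*4 + 0*2 + 0*2 + 0*6 = 3
  c_4 = 0*7 + -1*0 + 0*3 + 0*4 + 0*2 + 0*2 + 0*6 = 0
  c_5 = 1*7 + 0*0 + -2*3 + 0*4 + 0*2 + 0*2 + 0*6 = 1
  c_6 = 0*7 + 0*0 + 0*3 + 0*4 + 0*2 + 1*2 + 0*6 = 2
  c_7 = 0*7 + 0*0 + 0*3 + 0*4 + -2*2 + 0*2 + 1*6 = 2
Expand coordinatewise in base 2:
  c_1 = 0
  c_2 = 2 = 0·2^0 + 1·2^1
  c_3 = 3 = 1·2^0 + 1·2^1
  c_4 = 0
  c_5 = 1 = 1·2^0
  c_6 = 2 = 0·2^0 + 1·2^1
  c_7 = 2 = 0·2^0 + 1·2^1
λ_0 = (0, 0, 1, 0, 1, 0, 0)
λ_1 = (0, 1, 1, 0, 0, 1, 1)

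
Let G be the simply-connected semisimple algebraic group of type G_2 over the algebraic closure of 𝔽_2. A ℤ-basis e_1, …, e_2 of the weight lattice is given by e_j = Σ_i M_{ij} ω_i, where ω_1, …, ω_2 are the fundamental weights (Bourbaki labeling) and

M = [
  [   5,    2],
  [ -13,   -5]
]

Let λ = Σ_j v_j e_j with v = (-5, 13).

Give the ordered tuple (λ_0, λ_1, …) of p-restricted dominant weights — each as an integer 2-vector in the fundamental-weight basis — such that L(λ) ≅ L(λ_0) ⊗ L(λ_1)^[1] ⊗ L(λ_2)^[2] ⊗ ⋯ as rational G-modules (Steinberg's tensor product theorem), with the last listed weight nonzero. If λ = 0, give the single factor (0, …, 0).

In the fundamental-weight basis, λ has coordinates c = M·v (v = (-5, 13)):
  c_1 = (5)·(-5) + 2·13 = 1
  c_2 = (-13)·(-5) + (-5)·(13) = 0
Writing each c_i in base p = 2:
  c_1 = 1 = 1·2^0
  c_2 = 0
λ_0 = (1, 0)

((1, 0),)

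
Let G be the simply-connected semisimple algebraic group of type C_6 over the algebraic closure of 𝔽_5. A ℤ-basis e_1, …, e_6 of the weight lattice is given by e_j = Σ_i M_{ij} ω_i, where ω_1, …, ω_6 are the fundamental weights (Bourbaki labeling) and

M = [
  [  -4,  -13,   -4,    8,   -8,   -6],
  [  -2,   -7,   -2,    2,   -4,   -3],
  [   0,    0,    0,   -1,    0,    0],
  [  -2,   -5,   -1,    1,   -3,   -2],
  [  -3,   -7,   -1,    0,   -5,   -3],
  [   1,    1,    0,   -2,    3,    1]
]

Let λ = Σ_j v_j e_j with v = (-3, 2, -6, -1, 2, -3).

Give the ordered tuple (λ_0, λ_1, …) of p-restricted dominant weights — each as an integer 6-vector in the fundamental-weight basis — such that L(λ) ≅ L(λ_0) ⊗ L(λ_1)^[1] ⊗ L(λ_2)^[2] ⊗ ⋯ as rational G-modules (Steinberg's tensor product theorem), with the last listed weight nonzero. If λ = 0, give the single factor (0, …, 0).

Compute c_i = Σ_j M_{ij} v_j with v = (-3, 2, -6, -1, 2, -3):
  c_1 = (-4)·(-3) + (-13)·(2) + (-4)·(-6) + (8)·(-1) + (-8)·(2) + (-6)·(-3) = 4
  c_2 = (-2)·(-3) + (-7)·(2) + (-2)·(-6) + (2)·(-1) + (-4)·(2) + (-3)·(-3) = 3
  c_3 = (0)·(-3) + (0)·(2) + (0)·(-6) + (-1)·(-1) + (0)·(2) + (0)·(-3) = 1
  c_4 = (-2)·(-3) + (-5)·(2) + (-1)·(-6) + (1)·(-1) + (-3)·(2) + (-2)·(-3) = 1
  c_5 = (-3)·(-3) + (-7)·(2) + (-1)·(-6) + (0)·(-1) + (-5)·(2) + (-3)·(-3) = 0
  c_6 = (1)·(-3) + (1)·(2) + (0)·(-6) + (-2)·(-1) + (3)·(2) + (1)·(-3) = 4
Base-5 expansion of each c_i:
  c_1 = 4 = 4·5^0
  c_2 = 3 = 3·5^0
  c_3 = 1 = 1·5^0
  c_4 = 1 = 1·5^0
  c_5 = 0
  c_6 = 4 = 4·5^0
λ_0 = (4, 3, 1, 1, 0, 4)

((4, 3, 1, 1, 0, 4),)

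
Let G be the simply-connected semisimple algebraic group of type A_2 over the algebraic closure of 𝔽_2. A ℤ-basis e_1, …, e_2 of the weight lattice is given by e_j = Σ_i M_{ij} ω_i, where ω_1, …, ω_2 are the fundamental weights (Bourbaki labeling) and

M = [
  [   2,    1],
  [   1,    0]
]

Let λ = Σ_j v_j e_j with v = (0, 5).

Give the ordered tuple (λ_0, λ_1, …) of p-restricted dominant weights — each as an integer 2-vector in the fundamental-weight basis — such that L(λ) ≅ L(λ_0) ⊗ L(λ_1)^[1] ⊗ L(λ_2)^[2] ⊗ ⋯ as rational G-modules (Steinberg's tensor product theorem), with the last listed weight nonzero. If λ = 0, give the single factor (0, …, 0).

((1, 0), (0, 0), (1, 0))

Change of basis e → ω: c = M·v where v = (0, 5):
  c_1 = 2·0 + 1·5 = 5
  c_2 = 1·0 + 0·5 = 0
Writing each c_i in base p = 2:
  c_1 = 5 = 1·2^0 + 0·2^1 + 1·2^2
  c_2 = 0
λ_0 = (1, 0)
λ_1 = (0, 0)
λ_2 = (1, 0)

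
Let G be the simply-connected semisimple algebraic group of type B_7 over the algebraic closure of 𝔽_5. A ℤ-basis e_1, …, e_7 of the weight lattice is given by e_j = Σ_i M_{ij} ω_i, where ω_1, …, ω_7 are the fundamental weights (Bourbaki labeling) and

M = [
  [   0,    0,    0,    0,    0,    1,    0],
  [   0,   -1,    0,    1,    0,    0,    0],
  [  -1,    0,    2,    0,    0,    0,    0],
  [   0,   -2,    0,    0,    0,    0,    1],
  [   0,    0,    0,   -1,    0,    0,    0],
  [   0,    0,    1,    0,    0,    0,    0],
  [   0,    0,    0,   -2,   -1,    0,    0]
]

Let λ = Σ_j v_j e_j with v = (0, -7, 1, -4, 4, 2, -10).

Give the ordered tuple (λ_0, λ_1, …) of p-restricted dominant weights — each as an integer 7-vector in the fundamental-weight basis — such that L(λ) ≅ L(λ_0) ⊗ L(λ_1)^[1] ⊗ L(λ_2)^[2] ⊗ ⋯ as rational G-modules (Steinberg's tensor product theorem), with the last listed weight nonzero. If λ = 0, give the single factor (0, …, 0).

Compute c_i = Σ_j M_{ij} v_j with v = (0, -7, 1, -4, 4, 2, -10):
  c_1 = (0)·(0) + (0)·(-7) + (0)·(1) + (0)·(-4) + (0)·(4) + (1)·(2) + (0)·(-10) = 2
  c_2 = (0)·(0) + (-1)·(-7) + (0)·(1) + (1)·(-4) + (0)·(4) + (0)·(2) + (0)·(-10) = 3
  c_3 = (-1)·(0) + (0)·(-7) + (2)·(1) + (0)·(-4) + (0)·(4) + (0)·(2) + (0)·(-10) = 2
  c_4 = (0)·(0) + (-2)·(-7) + (0)·(1) + (0)·(-4) + (0)·(4) + (0)·(2) + (1)·(-10) = 4
  c_5 = (0)·(0) + (0)·(-7) + (0)·(1) + (-1)·(-4) + (0)·(4) + (0)·(2) + (0)·(-10) = 4
  c_6 = (0)·(0) + (0)·(-7) + (1)·(1) + (0)·(-4) + (0)·(4) + (0)·(2) + (0)·(-10) = 1
  c_7 = (0)·(0) + (0)·(-7) + (0)·(1) + (-2)·(-4) + (-1)·(4) + (0)·(2) + (0)·(-10) = 4
Expand coordinatewise in base 5:
  c_1 = 2 = 2·5^0
  c_2 = 3 = 3·5^0
  c_3 = 2 = 2·5^0
  c_4 = 4 = 4·5^0
  c_5 = 4 = 4·5^0
  c_6 = 1 = 1·5^0
  c_7 = 4 = 4·5^0
Factor λ_0 = (2, 3, 2, 4, 4, 1, 4)

((2, 3, 2, 4, 4, 1, 4),)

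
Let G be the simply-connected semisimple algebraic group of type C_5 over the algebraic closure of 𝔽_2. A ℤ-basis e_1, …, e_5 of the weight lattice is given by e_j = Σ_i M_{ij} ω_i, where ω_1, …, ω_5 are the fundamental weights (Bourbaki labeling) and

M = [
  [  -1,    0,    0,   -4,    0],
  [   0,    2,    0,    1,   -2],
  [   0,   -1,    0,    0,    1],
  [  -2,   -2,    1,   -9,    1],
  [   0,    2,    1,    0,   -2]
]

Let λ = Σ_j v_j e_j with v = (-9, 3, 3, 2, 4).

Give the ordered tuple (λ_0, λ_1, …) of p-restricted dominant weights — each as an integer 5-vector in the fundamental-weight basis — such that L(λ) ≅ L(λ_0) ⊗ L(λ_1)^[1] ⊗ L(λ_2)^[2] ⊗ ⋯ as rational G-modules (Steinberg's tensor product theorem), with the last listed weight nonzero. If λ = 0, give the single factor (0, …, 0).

Change of basis e → ω: c = M·v where v = (-9, 3, 3, 2, 4):
  c_1 = (-1)·(-9) + 0·3 + 0·3 + (-4)·(2) + 0·4 = 1
  c_2 = (0)·(-9) + 2·3 + 0·3 + 1·2 + (-2)·(4) = 0
  c_3 = (0)·(-9) + (-1)·(3) + 0·3 + 0·2 + 1·4 = 1
  c_4 = (-2)·(-9) + (-2)·(3) + 1·3 + (-9)·(2) + 1·4 = 1
  c_5 = (0)·(-9) + 2·3 + 1·3 + 0·2 + (-2)·(4) = 1
Writing each c_i in base p = 2:
  c_1 = 1 = 1·2^0
  c_2 = 0
  c_3 = 1 = 1·2^0
  c_4 = 1 = 1·2^0
  c_5 = 1 = 1·2^0
λ_0 = (1, 0, 1, 1, 1)

((1, 0, 1, 1, 1),)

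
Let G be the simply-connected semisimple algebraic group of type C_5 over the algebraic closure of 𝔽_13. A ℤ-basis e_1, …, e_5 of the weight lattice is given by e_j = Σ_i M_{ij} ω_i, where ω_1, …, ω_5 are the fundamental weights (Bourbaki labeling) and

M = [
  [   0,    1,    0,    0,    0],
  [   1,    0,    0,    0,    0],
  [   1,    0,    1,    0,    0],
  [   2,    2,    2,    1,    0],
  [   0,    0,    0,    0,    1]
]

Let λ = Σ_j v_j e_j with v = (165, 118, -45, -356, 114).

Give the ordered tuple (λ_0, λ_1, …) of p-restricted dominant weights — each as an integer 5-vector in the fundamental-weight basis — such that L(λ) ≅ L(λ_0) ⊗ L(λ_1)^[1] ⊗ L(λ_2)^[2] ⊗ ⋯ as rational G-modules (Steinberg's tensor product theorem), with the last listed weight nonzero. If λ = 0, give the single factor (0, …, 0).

In the fundamental-weight basis, λ has coordinates c = M·v (v = (165, 118, -45, -356, 114)):
  c_1 = 0*165 + 1*118 + 0*-45 + 0*-356 + 0*114 = 118
  c_2 = 1*165 + 0*118 + 0*-45 + 0*-356 + 0*114 = 165
  c_3 = 1*165 + 0*118 + 1*-45 + 0*-356 + 0*114 = 120
  c_4 = 2*165 + 2*118 + 2*-45 + 1*-356 + 0*114 = 120
  c_5 = 0*165 + 0*118 + 0*-45 + 0*-356 + 1*114 = 114
Base-13 expansion of each c_i:
  c_1 = 118 = 1·13^0 + 9·13^1
  c_2 = 165 = 9·13^0 + 12·13^1
  c_3 = 120 = 3·13^0 + 9·13^1
  c_4 = 120 = 3·13^0 + 9·13^1
  c_5 = 114 = 10·13^0 + 8·13^1
p-restricted factor λ_0 = (1, 9, 3, 3, 10)
p-restricted factor λ_1 = (9, 12, 9, 9, 8)

((1, 9, 3, 3, 10), (9, 12, 9, 9, 8))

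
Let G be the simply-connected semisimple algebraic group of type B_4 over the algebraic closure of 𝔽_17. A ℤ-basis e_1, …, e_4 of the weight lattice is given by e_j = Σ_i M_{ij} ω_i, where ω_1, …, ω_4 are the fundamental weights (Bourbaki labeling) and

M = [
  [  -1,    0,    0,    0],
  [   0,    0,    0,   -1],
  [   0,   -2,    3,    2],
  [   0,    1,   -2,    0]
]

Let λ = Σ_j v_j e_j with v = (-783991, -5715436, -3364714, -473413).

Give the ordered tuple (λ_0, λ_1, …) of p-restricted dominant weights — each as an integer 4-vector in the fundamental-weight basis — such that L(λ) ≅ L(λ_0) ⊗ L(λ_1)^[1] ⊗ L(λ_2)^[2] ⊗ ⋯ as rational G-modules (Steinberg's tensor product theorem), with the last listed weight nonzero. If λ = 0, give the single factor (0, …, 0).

ω-coordinates c = M·v, v = (-783991, -5715436, -3364714, -473413):
  c_1 = -1*-783991 + 0*-5715436 + 0*-3364714 + 0*-473413 = 783991
  c_2 = 0*-783991 + 0*-5715436 + 0*-3364714 + -1*-473413 = 473413
  c_3 = 0*-783991 + -2*-5715436 + 3*-3364714 + 2*-473413 = 389904
  c_4 = 0*-783991 + 1*-5715436 + -2*-3364714 + 0*-473413 = 1013992
Base-17 expansion of each c_i:
  c_1 = 783991 = 2·17^0 + 13·17^1 + 9·17^2 + 6·17^3 + 9·17^4
  c_2 = 473413 = 14·17^0 + 1·17^1 + 6·17^2 + 11·17^3 + 5·17^4
  c_3 = 389904 = 9·17^0 + 2·17^1 + 6·17^2 + 11·17^3 + 4·17^4
  c_4 = 1013992 = 10·17^0 + 10·17^1 + 6·17^2 + 2·17^3 + 12·17^4
p-restricted factor λ_0 = (2, 14, 9, 10)
p-restricted factor λ_1 = (13, 1, 2, 10)
p-restricted factor λ_2 = (9, 6, 6, 6)
p-restricted factor λ_3 = (6, 11, 11, 2)
p-restricted factor λ_4 = (9, 5, 4, 12)

((2, 14, 9, 10), (13, 1, 2, 10), (9, 6, 6, 6), (6, 11, 11, 2), (9, 5, 4, 12))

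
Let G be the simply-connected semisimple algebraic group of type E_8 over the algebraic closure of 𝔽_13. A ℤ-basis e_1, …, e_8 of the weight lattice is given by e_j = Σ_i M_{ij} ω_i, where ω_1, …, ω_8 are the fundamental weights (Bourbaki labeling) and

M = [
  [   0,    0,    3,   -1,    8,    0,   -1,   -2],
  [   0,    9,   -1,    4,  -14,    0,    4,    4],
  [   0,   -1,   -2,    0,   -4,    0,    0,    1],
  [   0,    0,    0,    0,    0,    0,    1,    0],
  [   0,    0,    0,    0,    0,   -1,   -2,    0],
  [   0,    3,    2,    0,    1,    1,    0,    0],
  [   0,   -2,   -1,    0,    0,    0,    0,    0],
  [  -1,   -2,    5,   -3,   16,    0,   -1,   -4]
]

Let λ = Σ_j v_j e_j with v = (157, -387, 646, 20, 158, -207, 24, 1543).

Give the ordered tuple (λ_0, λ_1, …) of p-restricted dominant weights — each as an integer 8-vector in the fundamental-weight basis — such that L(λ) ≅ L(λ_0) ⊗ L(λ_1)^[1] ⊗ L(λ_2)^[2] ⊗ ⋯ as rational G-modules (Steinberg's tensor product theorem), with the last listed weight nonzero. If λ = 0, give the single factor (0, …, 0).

((7, 7, 6, 11, 3, 4, 11, 2), (5, 0, 0, 1, 12, 6, 9, 9))

Change of basis e → ω: c = M·v where v = (157, -387, 646, 20, 158, -207, 24, 1543):
  c_1 = 0*157 + 0*-387 + 3*646 + -1*20 + 8*158 + 0*-207 + -1*24 + -2*1543 = 72
  c_2 = 0*157 + 9*-387 + -1*646 + 4*20 + -14*158 + 0*-207 + 4*24 + 4*1543 = 7
  c_3 = 0*157 + -1*-387 + -2*646 + 0*20 + -4*158 + 0*-207 + 0*24 + 1*1543 = 6
  c_4 = 0*157 + 0*-387 + 0*646 + 0*20 + 0*158 + 0*-207 + 1*24 + 0*1543 = 24
  c_5 = 0*157 + 0*-387 + 0*646 + 0*20 + 0*158 + -1*-207 + -2*24 + 0*1543 = 159
  c_6 = 0*157 + 3*-387 + 2*646 + 0*20 + 1*158 + 1*-207 + 0*24 + 0*1543 = 82
  c_7 = 0*157 + -2*-387 + -1*646 + 0*20 + 0*158 + 0*-207 + 0*24 + 0*1543 = 128
  c_8 = -1*157 + -2*-387 + 5*646 + -3*20 + 16*158 + 0*-207 + -1*24 + -4*1543 = 119
p = 13; digits c_i = Σ_j d_{ij}·13^j, 0 ≤ d_{ij} < 13:
  c_1 = 72 = 7·13^0 + 5·13^1
  c_2 = 7 = 7·13^0
  c_3 = 6 = 6·13^0
  c_4 = 24 = 11·13^0 + 1·13^1
  c_5 = 159 = 3·13^0 + 12·13^1
  c_6 = 82 = 4·13^0 + 6·13^1
  c_7 = 128 = 11·13^0 + 9·13^1
  c_8 = 119 = 2·13^0 + 9·13^1
λ_0 = (7, 7, 6, 11, 3, 4, 11, 2)
λ_1 = (5, 0, 0, 1, 12, 6, 9, 9)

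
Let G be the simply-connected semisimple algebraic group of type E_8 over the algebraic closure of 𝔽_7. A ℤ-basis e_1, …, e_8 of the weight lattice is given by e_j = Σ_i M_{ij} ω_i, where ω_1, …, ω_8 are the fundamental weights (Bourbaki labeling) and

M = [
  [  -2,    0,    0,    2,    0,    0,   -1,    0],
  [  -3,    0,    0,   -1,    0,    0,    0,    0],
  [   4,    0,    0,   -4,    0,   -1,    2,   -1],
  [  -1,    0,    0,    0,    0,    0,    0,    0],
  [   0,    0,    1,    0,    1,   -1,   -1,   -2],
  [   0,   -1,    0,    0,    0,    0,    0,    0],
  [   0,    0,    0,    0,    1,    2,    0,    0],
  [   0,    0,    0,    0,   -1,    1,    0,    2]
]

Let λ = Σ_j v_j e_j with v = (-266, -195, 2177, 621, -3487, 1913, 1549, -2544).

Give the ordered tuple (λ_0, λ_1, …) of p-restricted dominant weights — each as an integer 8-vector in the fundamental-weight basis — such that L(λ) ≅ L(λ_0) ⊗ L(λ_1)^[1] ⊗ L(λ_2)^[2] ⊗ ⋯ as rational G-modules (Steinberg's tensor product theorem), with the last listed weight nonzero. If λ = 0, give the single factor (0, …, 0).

Converting to the ω-basis (c_i = row i of M dotted with v = (-266, -195, 2177, 621, -3487, 1913, 1549, -2544)):
  c_1 = -2*-266 + 0*-195 + 0*2177 + 2*621 + 0*-3487 + 0*1913 + -1*1549 + 0*-2544 = 225
  c_2 = -3*-266 + 0*-195 + 0*2177 + -1*621 + 0*-3487 + 0*1913 + 0*1549 + 0*-2544 = 177
  c_3 = 4*-266 + 0*-195 + 0*2177 + -4*621 + 0*-3487 + -1*1913 + 2*1549 + -1*-2544 = 181
  c_4 = -1*-266 + 0*-195 + 0*2177 + 0*621 + 0*-3487 + 0*1913 + 0*1549 + 0*-2544 = 266
  c_5 = 0*-266 + 0*-195 + 1*2177 + 0*621 + 1*-3487 + -1*1913 + -1*1549 + -2*-2544 = 316
  c_6 = 0*-266 + -1*-195 + 0*2177 + 0*621 + 0*-3487 + 0*1913 + 0*1549 + 0*-2544 = 195
  c_7 = 0*-266 + 0*-195 + 0*2177 + 0*621 + 1*-3487 + 2*1913 + 0*1549 + 0*-2544 = 339
  c_8 = 0*-266 + 0*-195 + 0*2177 + 0*621 + -1*-3487 + 1*1913 + 0*1549 + 2*-2544 = 312
Expand coordinatewise in base 7:
  c_1 = 225 = 1·7^0 + 4·7^1 + 4·7^2
  c_2 = 177 = 2·7^0 + 4·7^1 + 3·7^2
  c_3 = 181 = 6·7^0 + 4·7^1 + 3·7^2
  c_4 = 266 = 0·7^0 + 3·7^1 + 5·7^2
  c_5 = 316 = 1·7^0 + 3·7^1 + 6·7^2
  c_6 = 195 = 6·7^0 + 6·7^1 + 3·7^2
  c_7 = 339 = 3·7^0 + 6·7^1 + 6·7^2
  c_8 = 312 = 4·7^0 + 2·7^1 + 6·7^2
Factor λ_0 = (1, 2, 6, 0, 1, 6, 3, 4)
Factor λ_1 = (4, 4, 4, 3, 3, 6, 6, 2)
Factor λ_2 = (4, 3, 3, 5, 6, 3, 6, 6)

((1, 2, 6, 0, 1, 6, 3, 4), (4, 4, 4, 3, 3, 6, 6, 2), (4, 3, 3, 5, 6, 3, 6, 6))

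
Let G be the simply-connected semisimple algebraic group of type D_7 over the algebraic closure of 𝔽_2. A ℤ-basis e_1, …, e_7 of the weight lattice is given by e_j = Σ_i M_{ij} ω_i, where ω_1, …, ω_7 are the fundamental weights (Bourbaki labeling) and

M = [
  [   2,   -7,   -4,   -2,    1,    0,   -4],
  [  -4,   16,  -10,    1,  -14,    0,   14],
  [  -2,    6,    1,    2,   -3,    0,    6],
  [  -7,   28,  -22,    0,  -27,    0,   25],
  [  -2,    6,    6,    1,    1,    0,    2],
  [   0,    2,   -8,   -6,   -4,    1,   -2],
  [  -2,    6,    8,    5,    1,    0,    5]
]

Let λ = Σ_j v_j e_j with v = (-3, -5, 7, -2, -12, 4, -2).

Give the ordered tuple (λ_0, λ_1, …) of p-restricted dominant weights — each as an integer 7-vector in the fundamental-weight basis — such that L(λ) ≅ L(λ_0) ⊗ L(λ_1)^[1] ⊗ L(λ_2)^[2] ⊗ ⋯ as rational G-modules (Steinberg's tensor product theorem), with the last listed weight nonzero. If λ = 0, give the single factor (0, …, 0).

((1, 0, 1, 1, 0, 0, 0), (0, 0, 1, 0, 0, 1, 0))

Change of basis e → ω: c = M·v where v = (-3, -5, 7, -2, -12, 4, -2):
  c_1 = (2)·(-3) + (-7)·(-5) + (-4)·(7) + (-2)·(-2) + (1)·(-12) + 0·4 + (-4)·(-2) = 1
  c_2 = (-4)·(-3) + (16)·(-5) + (-10)·(7) + (1)·(-2) + (-14)·(-12) + 0·4 + (14)·(-2) = 0
  c_3 = (-2)·(-3) + (6)·(-5) + 1·7 + (2)·(-2) + (-3)·(-12) + 0·4 + (6)·(-2) = 3
  c_4 = (-7)·(-3) + (28)·(-5) + (-22)·(7) + (0)·(-2) + (-27)·(-12) + 0·4 + (25)·(-2) = 1
  c_5 = (-2)·(-3) + (6)·(-5) + 6·7 + (1)·(-2) + (1)·(-12) + 0·4 + (2)·(-2) = 0
  c_6 = (0)·(-3) + (2)·(-5) + (-8)·(7) + (-6)·(-2) + (-4)·(-12) + 1·4 + (-2)·(-2) = 2
  c_7 = (-2)·(-3) + (6)·(-5) + 8·7 + (5)·(-2) + (1)·(-12) + 0·4 + (5)·(-2) = 0
Writing each c_i in base p = 2:
  c_1 = 1 = 1·2^0
  c_2 = 0
  c_3 = 3 = 1·2^0 + 1·2^1
  c_4 = 1 = 1·2^0
  c_5 = 0
  c_6 = 2 = 0·2^0 + 1·2^1
  c_7 = 0
λ_0 = (1, 0, 1, 1, 0, 0, 0)
λ_1 = (0, 0, 1, 0, 0, 1, 0)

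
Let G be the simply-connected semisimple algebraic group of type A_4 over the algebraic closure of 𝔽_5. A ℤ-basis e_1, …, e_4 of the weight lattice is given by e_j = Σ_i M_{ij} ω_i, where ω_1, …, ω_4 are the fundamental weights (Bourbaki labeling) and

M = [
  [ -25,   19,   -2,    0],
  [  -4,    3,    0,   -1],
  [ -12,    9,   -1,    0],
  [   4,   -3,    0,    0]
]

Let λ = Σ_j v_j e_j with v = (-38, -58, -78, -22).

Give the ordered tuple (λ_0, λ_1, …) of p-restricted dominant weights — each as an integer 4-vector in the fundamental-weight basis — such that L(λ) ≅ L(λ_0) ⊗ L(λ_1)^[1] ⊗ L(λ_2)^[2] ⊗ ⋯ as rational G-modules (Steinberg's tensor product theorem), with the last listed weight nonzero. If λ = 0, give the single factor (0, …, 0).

((4, 0, 2, 2), (0, 0, 2, 4))

In the fundamental-weight basis, λ has coordinates c = M·v (v = (-38, -58, -78, -22)):
  c_1 = -25*-38 + 19*-58 + -2*-78 + 0*-22 = 4
  c_2 = -4*-38 + 3*-58 + 0*-78 + -1*-22 = 0
  c_3 = -12*-38 + 9*-58 + -1*-78 + 0*-22 = 12
  c_4 = 4*-38 + -3*-58 + 0*-78 + 0*-22 = 22
Expand coordinatewise in base 5:
  c_1 = 4 = 4·5^0
  c_2 = 0
  c_3 = 12 = 2·5^0 + 2·5^1
  c_4 = 22 = 2·5^0 + 4·5^1
Factor λ_0 = (4, 0, 2, 2)
Factor λ_1 = (0, 0, 2, 4)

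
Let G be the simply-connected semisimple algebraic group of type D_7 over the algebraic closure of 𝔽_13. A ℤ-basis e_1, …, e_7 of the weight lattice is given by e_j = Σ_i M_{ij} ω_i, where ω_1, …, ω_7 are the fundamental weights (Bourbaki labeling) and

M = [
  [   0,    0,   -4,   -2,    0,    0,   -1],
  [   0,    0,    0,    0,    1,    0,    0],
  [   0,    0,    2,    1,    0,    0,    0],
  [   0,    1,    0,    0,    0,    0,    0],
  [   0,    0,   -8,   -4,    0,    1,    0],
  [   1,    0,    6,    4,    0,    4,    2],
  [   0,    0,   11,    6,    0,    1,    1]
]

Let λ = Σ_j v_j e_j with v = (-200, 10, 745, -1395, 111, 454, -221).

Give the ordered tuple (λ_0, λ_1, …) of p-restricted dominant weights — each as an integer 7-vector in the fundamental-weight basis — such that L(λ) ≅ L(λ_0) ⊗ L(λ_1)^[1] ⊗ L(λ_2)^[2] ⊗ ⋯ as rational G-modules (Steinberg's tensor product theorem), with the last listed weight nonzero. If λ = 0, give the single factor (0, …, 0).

((5, 7, 4, 10, 9, 12, 6), (2, 8, 7, 0, 5, 4, 4))

Converting to the ω-basis (c_i = row i of M dotted with v = (-200, 10, 745, -1395, 111, 454, -221)):
  c_1 = (0)·(-200) + 0·10 + (-4)·(745) + (-2)·(-1395) + 0·111 + 0·454 + (-1)·(-221) = 31
  c_2 = (0)·(-200) + 0·10 + 0·745 + (0)·(-1395) + 1·111 + 0·454 + (0)·(-221) = 111
  c_3 = (0)·(-200) + 0·10 + 2·745 + (1)·(-1395) + 0·111 + 0·454 + (0)·(-221) = 95
  c_4 = (0)·(-200) + 1·10 + 0·745 + (0)·(-1395) + 0·111 + 0·454 + (0)·(-221) = 10
  c_5 = (0)·(-200) + 0·10 + (-8)·(745) + (-4)·(-1395) + 0·111 + 1·454 + (0)·(-221) = 74
  c_6 = (1)·(-200) + 0·10 + 6·745 + (4)·(-1395) + 0·111 + 4·454 + (2)·(-221) = 64
  c_7 = (0)·(-200) + 0·10 + 11·745 + (6)·(-1395) + 0·111 + 1·454 + (1)·(-221) = 58
Expand coordinatewise in base 13:
  c_1 = 31 = 5·13^0 + 2·13^1
  c_2 = 111 = 7·13^0 + 8·13^1
  c_3 = 95 = 4·13^0 + 7·13^1
  c_4 = 10 = 10·13^0
  c_5 = 74 = 9·13^0 + 5·13^1
  c_6 = 64 = 12·13^0 + 4·13^1
  c_7 = 58 = 6·13^0 + 4·13^1
Factor λ_0 = (5, 7, 4, 10, 9, 12, 6)
Factor λ_1 = (2, 8, 7, 0, 5, 4, 4)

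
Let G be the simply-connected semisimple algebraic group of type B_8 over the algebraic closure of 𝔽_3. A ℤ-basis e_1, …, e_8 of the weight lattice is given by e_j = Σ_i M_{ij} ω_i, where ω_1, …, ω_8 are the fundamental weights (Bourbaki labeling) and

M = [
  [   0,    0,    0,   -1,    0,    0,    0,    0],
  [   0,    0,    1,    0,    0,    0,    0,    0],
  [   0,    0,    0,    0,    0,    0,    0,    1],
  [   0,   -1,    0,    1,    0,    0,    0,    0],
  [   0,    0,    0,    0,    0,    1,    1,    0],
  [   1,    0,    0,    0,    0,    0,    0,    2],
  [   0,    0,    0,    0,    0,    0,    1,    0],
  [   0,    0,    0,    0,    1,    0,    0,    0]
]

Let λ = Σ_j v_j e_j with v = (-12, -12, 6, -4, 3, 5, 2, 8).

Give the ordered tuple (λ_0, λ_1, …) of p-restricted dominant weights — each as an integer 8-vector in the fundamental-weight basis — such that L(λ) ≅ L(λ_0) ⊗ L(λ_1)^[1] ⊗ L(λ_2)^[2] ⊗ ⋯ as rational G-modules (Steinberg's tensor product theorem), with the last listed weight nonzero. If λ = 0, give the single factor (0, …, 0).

In the fundamental-weight basis, λ has coordinates c = M·v (v = (-12, -12, 6, -4, 3, 5, 2, 8)):
  c_1 = (0)·(-12) + (0)·(-12) + (0)·(6) + (-1)·(-4) + (0)·(3) + (0)·(5) + (0)·(2) + (0)·(8) = 4
  c_2 = (0)·(-12) + (0)·(-12) + (1)·(6) + (0)·(-4) + (0)·(3) + (0)·(5) + (0)·(2) + (0)·(8) = 6
  c_3 = (0)·(-12) + (0)·(-12) + (0)·(6) + (0)·(-4) + (0)·(3) + (0)·(5) + (0)·(2) + (1)·(8) = 8
  c_4 = (0)·(-12) + (-1)·(-12) + (0)·(6) + (1)·(-4) + (0)·(3) + (0)·(5) + (0)·(2) + (0)·(8) = 8
  c_5 = (0)·(-12) + (0)·(-12) + (0)·(6) + (0)·(-4) + (0)·(3) + (1)·(5) + (1)·(2) + (0)·(8) = 7
  c_6 = (1)·(-12) + (0)·(-12) + (0)·(6) + (0)·(-4) + (0)·(3) + (0)·(5) + (0)·(2) + (2)·(8) = 4
  c_7 = (0)·(-12) + (0)·(-12) + (0)·(6) + (0)·(-4) + (0)·(3) + (0)·(5) + (1)·(2) + (0)·(8) = 2
  c_8 = (0)·(-12) + (0)·(-12) + (0)·(6) + (0)·(-4) + (1)·(3) + (0)·(5) + (0)·(2) + (0)·(8) = 3
Expand coordinatewise in base 3:
  c_1 = 4 = 1·3^0 + 1·3^1
  c_2 = 6 = 0·3^0 + 2·3^1
  c_3 = 8 = 2·3^0 + 2·3^1
  c_4 = 8 = 2·3^0 + 2·3^1
  c_5 = 7 = 1·3^0 + 2·3^1
  c_6 = 4 = 1·3^0 + 1·3^1
  c_7 = 2 = 2·3^0
  c_8 = 3 = 0·3^0 + 1·3^1
p-restricted factor λ_0 = (1, 0, 2, 2, 1, 1, 2, 0)
p-restricted factor λ_1 = (1, 2, 2, 2, 2, 1, 0, 1)

((1, 0, 2, 2, 1, 1, 2, 0), (1, 2, 2, 2, 2, 1, 0, 1))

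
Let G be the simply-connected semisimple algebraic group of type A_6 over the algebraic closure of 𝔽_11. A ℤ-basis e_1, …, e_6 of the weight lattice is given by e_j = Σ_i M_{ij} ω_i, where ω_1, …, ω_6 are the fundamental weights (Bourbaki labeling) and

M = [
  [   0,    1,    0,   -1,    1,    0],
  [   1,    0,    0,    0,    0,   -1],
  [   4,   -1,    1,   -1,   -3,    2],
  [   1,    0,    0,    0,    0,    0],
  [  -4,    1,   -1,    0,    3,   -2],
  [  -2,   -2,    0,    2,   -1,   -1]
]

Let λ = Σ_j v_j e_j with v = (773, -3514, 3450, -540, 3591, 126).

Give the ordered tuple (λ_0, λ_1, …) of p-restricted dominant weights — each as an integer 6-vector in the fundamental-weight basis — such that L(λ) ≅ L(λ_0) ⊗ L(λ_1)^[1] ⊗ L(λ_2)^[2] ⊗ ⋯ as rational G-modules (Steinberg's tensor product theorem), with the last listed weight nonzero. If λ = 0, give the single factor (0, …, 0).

((1, 9, 9, 3, 3, 3), (1, 3, 6, 4, 9, 7), (5, 5, 0, 6, 3, 5))

ω-coordinates c = M·v, v = (773, -3514, 3450, -540, 3591, 126):
  c_1 = 0*773 + 1*-3514 + 0*3450 + -1*-540 + 1*3591 + 0*126 = 617
  c_2 = 1*773 + 0*-3514 + 0*3450 + 0*-540 + 0*3591 + -1*126 = 647
  c_3 = 4*773 + -1*-3514 + 1*3450 + -1*-540 + -3*3591 + 2*126 = 75
  c_4 = 1*773 + 0*-3514 + 0*3450 + 0*-540 + 0*3591 + 0*126 = 773
  c_5 = -4*773 + 1*-3514 + -1*3450 + 0*-540 + 3*3591 + -2*126 = 465
  c_6 = -2*773 + -2*-3514 + 0*3450 + 2*-540 + -1*3591 + -1*126 = 685
Writing each c_i in base p = 11:
  c_1 = 617 = 1·11^0 + 1·11^1 + 5·11^2
  c_2 = 647 = 9·11^0 + 3·11^1 + 5·11^2
  c_3 = 75 = 9·11^0 + 6·11^1
  c_4 = 773 = 3·11^0 + 4·11^1 + 6·11^2
  c_5 = 465 = 3·11^0 + 9·11^1 + 3·11^2
  c_6 = 685 = 3·11^0 + 7·11^1 + 5·11^2
p-restricted factor λ_0 = (1, 9, 9, 3, 3, 3)
p-restricted factor λ_1 = (1, 3, 6, 4, 9, 7)
p-restricted factor λ_2 = (5, 5, 0, 6, 3, 5)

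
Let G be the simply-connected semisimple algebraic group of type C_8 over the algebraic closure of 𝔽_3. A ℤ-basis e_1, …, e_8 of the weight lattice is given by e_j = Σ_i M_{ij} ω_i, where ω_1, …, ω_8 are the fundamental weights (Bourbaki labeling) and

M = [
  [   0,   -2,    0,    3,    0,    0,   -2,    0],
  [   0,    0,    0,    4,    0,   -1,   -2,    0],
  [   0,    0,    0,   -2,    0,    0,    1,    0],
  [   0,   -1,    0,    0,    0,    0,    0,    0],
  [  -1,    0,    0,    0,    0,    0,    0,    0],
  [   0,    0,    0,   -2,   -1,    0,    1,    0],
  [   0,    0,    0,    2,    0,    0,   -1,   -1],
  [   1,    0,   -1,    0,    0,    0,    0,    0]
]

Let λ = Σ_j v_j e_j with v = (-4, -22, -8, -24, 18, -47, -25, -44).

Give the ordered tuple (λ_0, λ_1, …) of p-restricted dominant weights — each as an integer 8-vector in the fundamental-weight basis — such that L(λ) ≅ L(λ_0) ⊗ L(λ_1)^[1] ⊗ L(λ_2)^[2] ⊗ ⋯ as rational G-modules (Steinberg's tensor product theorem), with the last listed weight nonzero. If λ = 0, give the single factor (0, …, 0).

((1, 1, 2, 1, 1, 2, 0, 1), (1, 0, 1, 1, 1, 1, 1, 1), (2, 0, 2, 2, 0, 0, 2, 0))

Converting to the ω-basis (c_i = row i of M dotted with v = (-4, -22, -8, -24, 18, -47, -25, -44)):
  c_1 = (0)·(-4) + (-2)·(-22) + (0)·(-8) + (3)·(-24) + 0·18 + (0)·(-47) + (-2)·(-25) + (0)·(-44) = 22
  c_2 = (0)·(-4) + (0)·(-22) + (0)·(-8) + (4)·(-24) + 0·18 + (-1)·(-47) + (-2)·(-25) + (0)·(-44) = 1
  c_3 = (0)·(-4) + (0)·(-22) + (0)·(-8) + (-2)·(-24) + 0·18 + (0)·(-47) + (1)·(-25) + (0)·(-44) = 23
  c_4 = (0)·(-4) + (-1)·(-22) + (0)·(-8) + (0)·(-24) + 0·18 + (0)·(-47) + (0)·(-25) + (0)·(-44) = 22
  c_5 = (-1)·(-4) + (0)·(-22) + (0)·(-8) + (0)·(-24) + 0·18 + (0)·(-47) + (0)·(-25) + (0)·(-44) = 4
  c_6 = (0)·(-4) + (0)·(-22) + (0)·(-8) + (-2)·(-24) + (-1)·(18) + (0)·(-47) + (1)·(-25) + (0)·(-44) = 5
  c_7 = (0)·(-4) + (0)·(-22) + (0)·(-8) + (2)·(-24) + 0·18 + (0)·(-47) + (-1)·(-25) + (-1)·(-44) = 21
  c_8 = (1)·(-4) + (0)·(-22) + (-1)·(-8) + (0)·(-24) + 0·18 + (0)·(-47) + (0)·(-25) + (0)·(-44) = 4
p = 3; digits c_i = Σ_j d_{ij}·3^j, 0 ≤ d_{ij} < 3:
  c_1 = 22 = 1·3^0 + 1·3^1 + 2·3^2
  c_2 = 1 = 1·3^0
  c_3 = 23 = 2·3^0 + 1·3^1 + 2·3^2
  c_4 = 22 = 1·3^0 + 1·3^1 + 2·3^2
  c_5 = 4 = 1·3^0 + 1·3^1
  c_6 = 5 = 2·3^0 + 1·3^1
  c_7 = 21 = 0·3^0 + 1·3^1 + 2·3^2
  c_8 = 4 = 1·3^0 + 1·3^1
Factor λ_0 = (1, 1, 2, 1, 1, 2, 0, 1)
Factor λ_1 = (1, 0, 1, 1, 1, 1, 1, 1)
Factor λ_2 = (2, 0, 2, 2, 0, 0, 2, 0)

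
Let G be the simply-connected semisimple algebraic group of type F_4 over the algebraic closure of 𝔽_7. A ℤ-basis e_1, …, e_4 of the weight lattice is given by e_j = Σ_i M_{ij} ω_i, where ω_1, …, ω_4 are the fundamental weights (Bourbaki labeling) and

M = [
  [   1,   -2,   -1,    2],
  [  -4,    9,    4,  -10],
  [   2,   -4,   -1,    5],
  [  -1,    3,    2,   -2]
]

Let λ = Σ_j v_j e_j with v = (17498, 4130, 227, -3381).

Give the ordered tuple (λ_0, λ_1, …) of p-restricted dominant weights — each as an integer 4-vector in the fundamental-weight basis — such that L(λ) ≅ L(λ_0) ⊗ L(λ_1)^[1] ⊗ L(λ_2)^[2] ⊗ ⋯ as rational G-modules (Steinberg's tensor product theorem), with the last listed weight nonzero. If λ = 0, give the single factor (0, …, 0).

((2, 6, 0, 1), (6, 4, 3, 0), (3, 3, 6, 1), (6, 5, 3, 6))

Converting to the ω-basis (c_i = row i of M dotted with v = (17498, 4130, 227, -3381)):
  c_1 = (1)·(17498) + (-2)·(4130) + (-1)·(227) + (2)·(-3381) = 2249
  c_2 = (-4)·(17498) + (9)·(4130) + (4)·(227) + (-10)·(-3381) = 1896
  c_3 = (2)·(17498) + (-4)·(4130) + (-1)·(227) + (5)·(-3381) = 1344
  c_4 = (-1)·(17498) + (3)·(4130) + (2)·(227) + (-2)·(-3381) = 2108
Base-7 expansion of each c_i:
  c_1 = 2249 = 2·7^0 + 6·7^1 + 3·7^2 + 6·7^3
  c_2 = 1896 = 6·7^0 + 4·7^1 + 3·7^2 + 5·7^3
  c_3 = 1344 = 0·7^0 + 3·7^1 + 6·7^2 + 3·7^3
  c_4 = 2108 = 1·7^0 + 0·7^1 + 1·7^2 + 6·7^3
λ_0 = (2, 6, 0, 1)
λ_1 = (6, 4, 3, 0)
λ_2 = (3, 3, 6, 1)
λ_3 = (6, 5, 3, 6)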